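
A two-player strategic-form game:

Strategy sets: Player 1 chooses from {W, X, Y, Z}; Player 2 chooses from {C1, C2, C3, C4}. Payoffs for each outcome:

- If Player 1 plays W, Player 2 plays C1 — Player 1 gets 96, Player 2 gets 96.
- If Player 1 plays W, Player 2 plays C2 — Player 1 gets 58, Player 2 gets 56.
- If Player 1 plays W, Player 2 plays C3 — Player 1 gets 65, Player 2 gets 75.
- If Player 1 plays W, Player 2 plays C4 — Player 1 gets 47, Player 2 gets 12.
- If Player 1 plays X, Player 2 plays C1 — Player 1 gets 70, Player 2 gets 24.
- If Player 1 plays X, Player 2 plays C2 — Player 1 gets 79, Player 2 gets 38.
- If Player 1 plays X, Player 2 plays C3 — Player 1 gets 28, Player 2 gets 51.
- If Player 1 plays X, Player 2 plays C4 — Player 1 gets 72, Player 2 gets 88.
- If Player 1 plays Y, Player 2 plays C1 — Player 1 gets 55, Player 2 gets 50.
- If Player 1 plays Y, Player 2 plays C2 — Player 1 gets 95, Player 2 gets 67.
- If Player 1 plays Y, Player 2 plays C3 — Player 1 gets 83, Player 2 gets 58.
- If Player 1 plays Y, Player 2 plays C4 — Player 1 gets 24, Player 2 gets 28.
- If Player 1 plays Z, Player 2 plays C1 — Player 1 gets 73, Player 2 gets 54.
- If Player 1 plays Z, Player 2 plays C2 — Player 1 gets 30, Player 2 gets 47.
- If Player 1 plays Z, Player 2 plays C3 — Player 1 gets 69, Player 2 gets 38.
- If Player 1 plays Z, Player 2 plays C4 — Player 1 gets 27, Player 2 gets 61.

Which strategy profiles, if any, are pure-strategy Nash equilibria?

(W, C1): Player 1 gets 96, best alternative 73; Player 2 gets 96, best alternative 75. No profitable deviation — NE.
(W, C2): Player 1 can switch to X (58 → 79). Not NE.
(W, C3): Player 1 can switch to Y (65 → 83). Not NE.
(W, C4): Player 1 can switch to X (47 → 72). Not NE.
(X, C1): Player 1 can switch to W (70 → 96). Not NE.
(X, C2): Player 1 can switch to Y (79 → 95). Not NE.
(X, C3): Player 1 can switch to W (28 → 65). Not NE.
(X, C4): Player 1 gets 72, best alternative 47; Player 2 gets 88, best alternative 51. No profitable deviation — NE.
(Y, C1): Player 1 can switch to W (55 → 96). Not NE.
(Y, C2): Player 1 gets 95, best alternative 79; Player 2 gets 67, best alternative 58. No profitable deviation — NE.
(Y, C3): Player 2 can switch to C2 (58 → 67). Not NE.
(Y, C4): Player 1 can switch to W (24 → 47). Not NE.
(Z, C1): Player 1 can switch to W (73 → 96). Not NE.
(The remaining 3 profiles each have a profitable deviation by the same check.)

The pure Nash equilibria are (W, C1); (X, C4); (Y, C2).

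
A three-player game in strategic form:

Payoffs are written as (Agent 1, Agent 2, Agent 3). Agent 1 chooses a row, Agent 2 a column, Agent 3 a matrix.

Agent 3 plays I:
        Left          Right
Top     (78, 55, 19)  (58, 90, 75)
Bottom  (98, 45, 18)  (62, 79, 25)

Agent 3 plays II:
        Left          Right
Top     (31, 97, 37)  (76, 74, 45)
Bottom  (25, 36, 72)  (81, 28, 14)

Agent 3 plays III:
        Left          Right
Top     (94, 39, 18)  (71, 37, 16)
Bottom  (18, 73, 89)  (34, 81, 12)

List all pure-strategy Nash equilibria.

Agent 1 against (Left, I): payoffs 78, 98 → best response Bottom.
Agent 1 against (Left, II): payoffs 31, 25 → best response Top.
Agent 1 against (Left, III): payoffs 94, 18 → best response Top.
Agent 1 against (Right, I): payoffs 58, 62 → best response Bottom.
Agent 1 against (Right, II): payoffs 76, 81 → best response Bottom.
Agent 1 against (Right, III): payoffs 71, 34 → best response Top.
Agent 2 against (Top, I): payoffs 55, 90 → best response Right.
Agent 2 against (Top, II): payoffs 97, 74 → best response Left.
Agent 2 against (Top, III): payoffs 39, 37 → best response Left.
Agent 2 against (Bottom, I): payoffs 45, 79 → best response Right.
Agent 2 against (Bottom, II): payoffs 36, 28 → best response Left.
Agent 2 against (Bottom, III): payoffs 73, 81 → best response Right.
Agent 3 against (Top, Left): payoffs 19, 37, 18 → best response II.
Agent 3 against (Top, Right): payoffs 75, 45, 16 → best response I.
Agent 3 against (Bottom, Left): payoffs 18, 72, 89 → best response III.
Agent 3 against (Bottom, Right): payoffs 25, 14, 12 → best response I.
Mutual best responses: (Top, Left, II); (Bottom, Right, I).

The pure Nash equilibria are (Top, Left, II), (Bottom, Right, I).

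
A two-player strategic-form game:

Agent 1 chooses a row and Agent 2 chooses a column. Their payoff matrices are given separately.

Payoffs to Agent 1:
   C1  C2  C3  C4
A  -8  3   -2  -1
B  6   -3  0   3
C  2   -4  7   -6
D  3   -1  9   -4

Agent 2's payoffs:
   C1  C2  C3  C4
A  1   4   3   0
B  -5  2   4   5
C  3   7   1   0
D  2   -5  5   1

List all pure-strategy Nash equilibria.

(A, C2); (B, C4); (D, C3)

Check each profile: it is a Nash equilibrium iff no player can strictly gain by switching unilaterally.
(A, C1): Agent 1 can switch to B (-8 → 6). Not NE.
(A, C2): Agent 1 gets 3, best alternative -1; Agent 2 gets 4, best alternative 3. No profitable deviation — NE.
(A, C3): Agent 1 can switch to B (-2 → 0). Not NE.
(A, C4): Agent 1 can switch to B (-1 → 3). Not NE.
(B, C1): Agent 2 can switch to C2 (-5 → 2). Not NE.
(B, C2): Agent 1 can switch to A (-3 → 3). Not NE.
(B, C3): Agent 1 can switch to C (0 → 7). Not NE.
(B, C4): Agent 1 gets 3, best alternative -1; Agent 2 gets 5, best alternative 4. No profitable deviation — NE.
(C, C1): Agent 1 can switch to B (2 → 6). Not NE.
(C, C2): Agent 1 can switch to A (-4 → 3). Not NE.
(D, C3): Agent 1 gets 9, best alternative 7; Agent 2 gets 5, best alternative 2. No profitable deviation — NE.
(The remaining 5 profiles each have a profitable deviation by the same check.)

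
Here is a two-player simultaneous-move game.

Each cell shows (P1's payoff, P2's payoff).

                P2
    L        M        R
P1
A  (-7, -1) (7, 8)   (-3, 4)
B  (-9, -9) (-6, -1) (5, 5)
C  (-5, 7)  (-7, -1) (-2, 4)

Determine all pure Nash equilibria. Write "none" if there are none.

For each strategy profile, look for a profitable unilateral deviation.
(A, L): P1 can switch to C (-7 → -5). Not NE.
(A, M): P1 gets 7, best alternative -6; P2 gets 8, best alternative 4. No profitable deviation — NE.
(A, R): P1 can switch to B (-3 → 5). Not NE.
(B, L): P1 can switch to A (-9 → -7). Not NE.
(B, M): P1 can switch to A (-6 → 7). Not NE.
(B, R): P1 gets 5, best alternative -2; P2 gets 5, best alternative -1. No profitable deviation — NE.
(C, L): P1 gets -5, best alternative -7; P2 gets 7, best alternative 4. No profitable deviation — NE.
(C, M): P1 can switch to A (-7 → 7). Not NE.
(C, R): P1 can switch to B (-2 → 5). Not NE.

The pure Nash equilibria are (A, M) and (B, R) and (C, L).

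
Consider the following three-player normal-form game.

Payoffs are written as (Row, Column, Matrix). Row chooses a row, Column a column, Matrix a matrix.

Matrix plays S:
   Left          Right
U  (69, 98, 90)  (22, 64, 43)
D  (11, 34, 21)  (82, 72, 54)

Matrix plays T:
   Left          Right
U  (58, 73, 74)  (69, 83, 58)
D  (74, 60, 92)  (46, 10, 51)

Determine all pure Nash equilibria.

The pure Nash equilibria are (U, Left, S); (U, Right, T); (D, Left, T); (D, Right, S).

Row against (Left, S): payoffs 69, 11 → best response U.
Row against (Left, T): payoffs 58, 74 → best response D.
Row against (Right, S): payoffs 22, 82 → best response D.
Row against (Right, T): payoffs 69, 46 → best response U.
Column against (U, S): payoffs 98, 64 → best response Left.
Column against (U, T): payoffs 73, 83 → best response Right.
Column against (D, S): payoffs 34, 72 → best response Right.
Column against (D, T): payoffs 60, 10 → best response Left.
Matrix against (U, Left): payoffs 90, 74 → best response S.
Matrix against (U, Right): payoffs 43, 58 → best response T.
Matrix against (D, Left): payoffs 21, 92 → best response T.
Matrix against (D, Right): payoffs 54, 51 → best response S.
Mutual best responses: (U, Left, S); (U, Right, T); (D, Left, T); (D, Right, S).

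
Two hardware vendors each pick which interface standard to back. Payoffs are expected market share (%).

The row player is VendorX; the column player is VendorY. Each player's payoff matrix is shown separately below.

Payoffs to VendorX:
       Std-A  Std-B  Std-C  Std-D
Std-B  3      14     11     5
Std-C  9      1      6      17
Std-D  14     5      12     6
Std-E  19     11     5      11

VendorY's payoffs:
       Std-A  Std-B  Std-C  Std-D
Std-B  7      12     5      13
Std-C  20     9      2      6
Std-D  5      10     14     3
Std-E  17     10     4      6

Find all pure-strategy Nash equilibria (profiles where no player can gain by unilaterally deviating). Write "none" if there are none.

Pure-strategy Nash equilibria: (Std-D, Std-C), (Std-E, Std-A)

Mark each player's best response to every combination of opponents' strategies; a profile where every player is best-responding is a pure Nash equilibrium.
VendorX against Std-A: payoffs 3, 9, 14, 19 → best response Std-E.
VendorX against Std-B: payoffs 14, 1, 5, 11 → best response Std-B.
VendorX against Std-C: payoffs 11, 6, 12, 5 → best response Std-D.
VendorX against Std-D: payoffs 5, 17, 6, 11 → best response Std-C.
VendorY against Std-B: payoffs 7, 12, 5, 13 → best response Std-D.
VendorY against Std-C: payoffs 20, 9, 2, 6 → best response Std-A.
VendorY against Std-D: payoffs 5, 10, 14, 3 → best response Std-C.
VendorY against Std-E: payoffs 17, 10, 4, 6 → best response Std-A.
Mutual best responses: (Std-D, Std-C); (Std-E, Std-A).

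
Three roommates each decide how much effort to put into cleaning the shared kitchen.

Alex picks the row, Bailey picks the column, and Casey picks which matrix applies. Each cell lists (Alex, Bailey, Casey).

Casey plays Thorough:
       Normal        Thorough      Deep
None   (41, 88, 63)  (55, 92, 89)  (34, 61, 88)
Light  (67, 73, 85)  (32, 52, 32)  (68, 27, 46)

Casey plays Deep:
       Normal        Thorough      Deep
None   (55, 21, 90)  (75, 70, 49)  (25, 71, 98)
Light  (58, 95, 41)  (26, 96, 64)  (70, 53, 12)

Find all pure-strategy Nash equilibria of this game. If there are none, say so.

(None, Thorough, Thorough) and (Light, Normal, Thorough)

(None, Normal, Thorough): Alex can switch to Light (41 → 67). Not NE.
(None, Normal, Deep): Alex can switch to Light (55 → 58). Not NE.
(None, Thorough, Thorough): Alex gets 55, best alternative 32; Bailey gets 92, best alternative 88; Casey gets 89, best alternative 49. No profitable deviation — NE.
(None, Thorough, Deep): Bailey can switch to Deep (70 → 71). Not NE.
(None, Deep, Thorough): Alex can switch to Light (34 → 68). Not NE.
(None, Deep, Deep): Alex can switch to Light (25 → 70). Not NE.
(Light, Normal, Thorough): Alex gets 67, best alternative 41; Bailey gets 73, best alternative 52; Casey gets 85, best alternative 41. No profitable deviation — NE.
(Light, Normal, Deep): Bailey can switch to Thorough (95 → 96). Not NE.
(Light, Thorough, Thorough): Alex can switch to None (32 → 55). Not NE.
(Light, Thorough, Deep): Alex can switch to None (26 → 75). Not NE.
(Light, Deep, Thorough): Bailey can switch to Normal (27 → 73). Not NE.
(Light, Deep, Deep): Bailey can switch to Normal (53 → 95). Not NE.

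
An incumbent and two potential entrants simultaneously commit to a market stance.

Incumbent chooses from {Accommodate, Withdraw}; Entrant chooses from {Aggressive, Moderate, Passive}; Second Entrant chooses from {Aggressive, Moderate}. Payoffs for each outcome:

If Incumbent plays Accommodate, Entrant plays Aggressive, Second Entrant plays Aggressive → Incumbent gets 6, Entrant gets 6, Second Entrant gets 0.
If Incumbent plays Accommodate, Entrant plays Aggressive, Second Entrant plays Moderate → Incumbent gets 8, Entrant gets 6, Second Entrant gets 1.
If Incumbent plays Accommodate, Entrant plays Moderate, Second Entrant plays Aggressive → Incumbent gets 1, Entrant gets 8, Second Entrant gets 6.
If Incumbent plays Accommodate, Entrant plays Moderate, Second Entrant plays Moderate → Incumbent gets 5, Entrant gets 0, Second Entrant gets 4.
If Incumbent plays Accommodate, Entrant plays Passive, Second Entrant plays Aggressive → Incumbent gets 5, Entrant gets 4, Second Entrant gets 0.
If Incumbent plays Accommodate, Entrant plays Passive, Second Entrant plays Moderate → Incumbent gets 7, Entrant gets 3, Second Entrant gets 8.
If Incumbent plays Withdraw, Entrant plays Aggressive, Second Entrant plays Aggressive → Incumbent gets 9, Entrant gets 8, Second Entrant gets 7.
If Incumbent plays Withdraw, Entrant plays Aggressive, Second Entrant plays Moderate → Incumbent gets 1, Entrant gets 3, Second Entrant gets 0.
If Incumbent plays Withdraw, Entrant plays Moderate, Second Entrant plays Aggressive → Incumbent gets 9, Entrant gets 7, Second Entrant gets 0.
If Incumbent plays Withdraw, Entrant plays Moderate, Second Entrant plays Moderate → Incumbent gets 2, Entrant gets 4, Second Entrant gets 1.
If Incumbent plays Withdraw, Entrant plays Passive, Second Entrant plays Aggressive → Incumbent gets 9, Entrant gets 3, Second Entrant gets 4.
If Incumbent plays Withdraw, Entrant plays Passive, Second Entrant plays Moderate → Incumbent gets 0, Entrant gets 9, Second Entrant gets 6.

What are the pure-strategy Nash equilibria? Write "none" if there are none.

Pure-strategy Nash equilibria: (Accommodate, Aggressive, Moderate) and (Withdraw, Aggressive, Aggressive)

For each player, find the best response to each opponent profile; mutual best responses are the pure NE.
Incumbent against (Aggressive, Aggressive): payoffs 6, 9 → best response Withdraw.
Incumbent against (Aggressive, Moderate): payoffs 8, 1 → best response Accommodate.
Incumbent against (Moderate, Aggressive): payoffs 1, 9 → best response Withdraw.
Incumbent against (Moderate, Moderate): payoffs 5, 2 → best response Accommodate.
Incumbent against (Passive, Aggressive): payoffs 5, 9 → best response Withdraw.
Incumbent against (Passive, Moderate): payoffs 7, 0 → best response Accommodate.
Entrant against (Accommodate, Aggressive): payoffs 6, 8, 4 → best response Moderate.
Entrant against (Accommodate, Moderate): payoffs 6, 0, 3 → best response Aggressive.
Entrant against (Withdraw, Aggressive): payoffs 8, 7, 3 → best response Aggressive.
Entrant against (Withdraw, Moderate): payoffs 3, 4, 9 → best response Passive.
Second Entrant against (Accommodate, Aggressive): payoffs 0, 1 → best response Moderate.
Second Entrant against (Accommodate, Moderate): payoffs 6, 4 → best response Aggressive.
Second Entrant against (Accommodate, Passive): payoffs 0, 8 → best response Moderate.
Second Entrant against (Withdraw, Aggressive): payoffs 7, 0 → best response Aggressive.
Second Entrant against (Withdraw, Moderate): payoffs 0, 1 → best response Moderate.
Second Entrant against (Withdraw, Passive): payoffs 4, 6 → best response Moderate.
Mutual best responses: (Accommodate, Aggressive, Moderate); (Withdraw, Aggressive, Aggressive).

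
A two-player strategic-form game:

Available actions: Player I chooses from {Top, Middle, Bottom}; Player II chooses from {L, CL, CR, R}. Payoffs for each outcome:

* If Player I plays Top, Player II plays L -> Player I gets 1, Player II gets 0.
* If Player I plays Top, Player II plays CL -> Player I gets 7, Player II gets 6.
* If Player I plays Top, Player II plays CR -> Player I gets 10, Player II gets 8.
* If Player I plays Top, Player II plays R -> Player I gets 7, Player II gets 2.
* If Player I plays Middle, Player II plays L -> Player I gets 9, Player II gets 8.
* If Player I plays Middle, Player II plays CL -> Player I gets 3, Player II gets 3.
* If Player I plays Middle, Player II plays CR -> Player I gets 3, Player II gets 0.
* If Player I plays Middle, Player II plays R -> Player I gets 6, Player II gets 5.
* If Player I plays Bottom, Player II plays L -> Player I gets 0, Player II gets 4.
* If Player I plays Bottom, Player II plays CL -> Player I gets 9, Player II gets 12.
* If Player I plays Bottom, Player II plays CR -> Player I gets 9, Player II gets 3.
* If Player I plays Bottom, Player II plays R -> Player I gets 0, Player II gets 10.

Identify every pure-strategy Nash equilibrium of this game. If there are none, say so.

The pure Nash equilibria are (Top, CR), (Middle, L), (Bottom, CL).

Player I against L: payoffs 1, 9, 0 → best response Middle.
Player I against CL: payoffs 7, 3, 9 → best response Bottom.
Player I against CR: payoffs 10, 3, 9 → best response Top.
Player I against R: payoffs 7, 6, 0 → best response Top.
Player II against Top: payoffs 0, 6, 8, 2 → best response CR.
Player II against Middle: payoffs 8, 3, 0, 5 → best response L.
Player II against Bottom: payoffs 4, 12, 3, 10 → best response CL.
Mutual best responses: (Top, CR); (Middle, L); (Bottom, CL).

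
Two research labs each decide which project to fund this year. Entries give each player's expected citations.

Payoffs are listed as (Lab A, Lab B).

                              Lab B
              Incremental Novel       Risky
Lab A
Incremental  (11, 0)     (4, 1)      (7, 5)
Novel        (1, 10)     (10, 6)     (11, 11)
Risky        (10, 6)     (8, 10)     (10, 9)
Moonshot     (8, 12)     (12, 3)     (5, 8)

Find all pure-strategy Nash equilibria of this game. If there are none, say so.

Lab A against Incremental: payoffs 11, 1, 10, 8 → best response Incremental.
Lab A against Novel: payoffs 4, 10, 8, 12 → best response Moonshot.
Lab A against Risky: payoffs 7, 11, 10, 5 → best response Novel.
Lab B against Incremental: payoffs 0, 1, 5 → best response Risky.
Lab B against Novel: payoffs 10, 6, 11 → best response Risky.
Lab B against Risky: payoffs 6, 10, 9 → best response Novel.
Lab B against Moonshot: payoffs 12, 3, 8 → best response Incremental.
Mutual best responses: (Novel, Risky).

The unique pure-strategy Nash equilibrium is (Novel, Risky).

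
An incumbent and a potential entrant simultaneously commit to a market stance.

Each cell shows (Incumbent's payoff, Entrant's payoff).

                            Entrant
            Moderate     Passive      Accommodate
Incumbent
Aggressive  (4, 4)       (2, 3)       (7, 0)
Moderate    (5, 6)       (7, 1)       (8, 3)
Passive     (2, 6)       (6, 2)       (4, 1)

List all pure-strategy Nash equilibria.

Incumbent against Moderate: payoffs 4, 5, 2 → best response Moderate.
Incumbent against Passive: payoffs 2, 7, 6 → best response Moderate.
Incumbent against Accommodate: payoffs 7, 8, 4 → best response Moderate.
Entrant against Aggressive: payoffs 4, 3, 0 → best response Moderate.
Entrant against Moderate: payoffs 6, 1, 3 → best response Moderate.
Entrant against Passive: payoffs 6, 2, 1 → best response Moderate.
Mutual best responses: (Moderate, Moderate).

(Moderate, Moderate)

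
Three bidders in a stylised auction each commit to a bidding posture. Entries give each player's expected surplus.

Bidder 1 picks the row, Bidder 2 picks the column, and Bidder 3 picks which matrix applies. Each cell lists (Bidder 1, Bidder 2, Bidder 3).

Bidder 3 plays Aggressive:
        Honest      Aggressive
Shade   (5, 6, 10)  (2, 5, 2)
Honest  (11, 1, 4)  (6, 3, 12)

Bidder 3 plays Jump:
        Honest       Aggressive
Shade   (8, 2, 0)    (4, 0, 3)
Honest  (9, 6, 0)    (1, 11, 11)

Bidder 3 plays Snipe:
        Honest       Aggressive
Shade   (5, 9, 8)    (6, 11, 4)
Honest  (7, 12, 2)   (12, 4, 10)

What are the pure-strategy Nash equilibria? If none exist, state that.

(Shade, Honest, Aggressive): Bidder 1 can switch to Honest (5 → 11). Not NE.
(Shade, Honest, Jump): Bidder 1 can switch to Honest (8 → 9). Not NE.
(Shade, Honest, Snipe): Bidder 1 can switch to Honest (5 → 7). Not NE.
(Shade, Aggressive, Aggressive): Bidder 1 can switch to Honest (2 → 6). Not NE.
(Shade, Aggressive, Jump): Bidder 2 can switch to Honest (0 → 2). Not NE.
(Shade, Aggressive, Snipe): Bidder 1 can switch to Honest (6 → 12). Not NE.
(Honest, Honest, Aggressive): Bidder 2 can switch to Aggressive (1 → 3). Not NE.
(Honest, Honest, Jump): Bidder 2 can switch to Aggressive (6 → 11). Not NE.
(Honest, Aggressive, Aggressive): Bidder 1 gets 6, best alternative 2; Bidder 2 gets 3, best alternative 1; Bidder 3 gets 12, best alternative 11. No profitable deviation — NE.
(The remaining 3 profiles each have a profitable deviation by the same check.)

(Honest, Aggressive, Aggressive)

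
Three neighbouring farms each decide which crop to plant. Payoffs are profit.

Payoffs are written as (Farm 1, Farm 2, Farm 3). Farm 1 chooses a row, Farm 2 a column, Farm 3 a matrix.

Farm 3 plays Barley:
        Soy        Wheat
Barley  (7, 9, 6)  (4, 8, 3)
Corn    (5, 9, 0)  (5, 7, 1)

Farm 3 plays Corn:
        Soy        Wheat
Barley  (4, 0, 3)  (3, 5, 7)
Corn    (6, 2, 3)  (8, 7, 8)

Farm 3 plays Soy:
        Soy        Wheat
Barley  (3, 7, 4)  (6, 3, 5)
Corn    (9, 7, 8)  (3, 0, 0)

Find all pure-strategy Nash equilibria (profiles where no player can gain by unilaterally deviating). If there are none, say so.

Pure-strategy Nash equilibria: (Barley, Soy, Barley) and (Corn, Soy, Soy) and (Corn, Wheat, Corn)

Farm 1 against (Soy, Barley): payoffs 7, 5 → best response Barley.
Farm 1 against (Soy, Corn): payoffs 4, 6 → best response Corn.
Farm 1 against (Soy, Soy): payoffs 3, 9 → best response Corn.
Farm 1 against (Wheat, Barley): payoffs 4, 5 → best response Corn.
Farm 1 against (Wheat, Corn): payoffs 3, 8 → best response Corn.
Farm 1 against (Wheat, Soy): payoffs 6, 3 → best response Barley.
Farm 2 against (Barley, Barley): payoffs 9, 8 → best response Soy.
Farm 2 against (Barley, Corn): payoffs 0, 5 → best response Wheat.
Farm 2 against (Barley, Soy): payoffs 7, 3 → best response Soy.
Farm 2 against (Corn, Barley): payoffs 9, 7 → best response Soy.
Farm 2 against (Corn, Corn): payoffs 2, 7 → best response Wheat.
Farm 2 against (Corn, Soy): payoffs 7, 0 → best response Soy.
Farm 3 against (Barley, Soy): payoffs 6, 3, 4 → best response Barley.
Farm 3 against (Barley, Wheat): payoffs 3, 7, 5 → best response Corn.
Farm 3 against (Corn, Soy): payoffs 0, 3, 8 → best response Soy.
Farm 3 against (Corn, Wheat): payoffs 1, 8, 0 → best response Corn.
Mutual best responses: (Barley, Soy, Barley); (Corn, Soy, Soy); (Corn, Wheat, Corn).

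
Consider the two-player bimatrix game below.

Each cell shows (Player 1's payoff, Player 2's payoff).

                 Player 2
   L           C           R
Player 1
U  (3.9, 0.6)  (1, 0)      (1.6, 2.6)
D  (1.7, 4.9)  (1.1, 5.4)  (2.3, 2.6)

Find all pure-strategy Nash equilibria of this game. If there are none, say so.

(U, L): Player 2 can switch to R (0.6 → 2.6). Not NE.
(U, C): Player 1 can switch to D (1 → 1.1). Not NE.
(U, R): Player 1 can switch to D (1.6 → 2.3). Not NE.
(D, L): Player 1 can switch to U (1.7 → 3.9). Not NE.
(D, C): Player 1 gets 1.1, best alternative 1; Player 2 gets 5.4, best alternative 4.9. No profitable deviation — NE.
(D, R): Player 2 can switch to L (2.6 → 4.9). Not NE.

Pure NE: (D, C)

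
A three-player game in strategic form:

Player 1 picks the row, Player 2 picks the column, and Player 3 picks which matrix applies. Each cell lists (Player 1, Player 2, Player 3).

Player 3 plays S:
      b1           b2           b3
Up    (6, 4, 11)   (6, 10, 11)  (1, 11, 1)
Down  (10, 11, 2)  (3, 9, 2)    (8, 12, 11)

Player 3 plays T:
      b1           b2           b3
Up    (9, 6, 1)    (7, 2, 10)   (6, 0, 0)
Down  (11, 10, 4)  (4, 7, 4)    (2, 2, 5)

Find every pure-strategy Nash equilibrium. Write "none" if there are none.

Pure-strategy Nash equilibria: (Down, b1, T), (Down, b3, S)

Check each profile: it is a Nash equilibrium iff no player can strictly gain by switching unilaterally.
(Up, b1, S): Player 1 can switch to Down (6 → 10). Not NE.
(Up, b1, T): Player 1 can switch to Down (9 → 11). Not NE.
(Up, b2, S): Player 2 can switch to b3 (10 → 11). Not NE.
(Up, b2, T): Player 2 can switch to b1 (2 → 6). Not NE.
(Up, b3, S): Player 1 can switch to Down (1 → 8). Not NE.
(Up, b3, T): Player 2 can switch to b1 (0 → 6). Not NE.
(Down, b1, T): Player 1 gets 11, best alternative 9; Player 2 gets 10, best alternative 7; Player 3 gets 4, best alternative 2. No profitable deviation — NE.
(Down, b3, S): Player 1 gets 8, best alternative 1; Player 2 gets 12, best alternative 11; Player 3 gets 11, best alternative 5. No profitable deviation — NE.
(The remaining 4 profiles each have a profitable deviation by the same check.)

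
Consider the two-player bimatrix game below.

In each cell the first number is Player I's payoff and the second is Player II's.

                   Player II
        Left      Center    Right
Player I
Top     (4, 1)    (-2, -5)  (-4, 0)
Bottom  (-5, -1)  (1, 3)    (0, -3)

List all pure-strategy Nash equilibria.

The pure Nash equilibria are (Top, Left) and (Bottom, Center).

Player I against Left: payoffs 4, -5 → best response Top.
Player I against Center: payoffs -2, 1 → best response Bottom.
Player I against Right: payoffs -4, 0 → best response Bottom.
Player II against Top: payoffs 1, -5, 0 → best response Left.
Player II against Bottom: payoffs -1, 3, -3 → best response Center.
Mutual best responses: (Top, Left); (Bottom, Center).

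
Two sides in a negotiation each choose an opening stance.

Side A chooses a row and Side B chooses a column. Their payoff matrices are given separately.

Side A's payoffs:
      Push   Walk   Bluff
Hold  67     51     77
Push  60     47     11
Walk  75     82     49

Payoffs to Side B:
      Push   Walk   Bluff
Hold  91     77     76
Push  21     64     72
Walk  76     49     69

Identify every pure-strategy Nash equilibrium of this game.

Pure NE: (Walk, Push)

Side A against Push: payoffs 67, 60, 75 → best response Walk.
Side A against Walk: payoffs 51, 47, 82 → best response Walk.
Side A against Bluff: payoffs 77, 11, 49 → best response Hold.
Side B against Hold: payoffs 91, 77, 76 → best response Push.
Side B against Push: payoffs 21, 64, 72 → best response Bluff.
Side B against Walk: payoffs 76, 49, 69 → best response Push.
Mutual best responses: (Walk, Push).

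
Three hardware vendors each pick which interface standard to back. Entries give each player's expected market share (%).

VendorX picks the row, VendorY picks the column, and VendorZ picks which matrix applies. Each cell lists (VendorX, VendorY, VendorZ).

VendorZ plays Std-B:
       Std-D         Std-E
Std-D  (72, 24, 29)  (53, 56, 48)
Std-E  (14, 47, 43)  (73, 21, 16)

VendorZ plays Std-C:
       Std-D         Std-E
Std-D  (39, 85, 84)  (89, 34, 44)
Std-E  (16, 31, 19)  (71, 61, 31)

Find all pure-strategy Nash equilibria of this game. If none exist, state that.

(Std-D, Std-D, Std-B): VendorY can switch to Std-E (24 → 56). Not NE.
(Std-D, Std-D, Std-C): VendorX gets 39, best alternative 16; VendorY gets 85, best alternative 34; VendorZ gets 84, best alternative 29. No profitable deviation — NE.
(Std-D, Std-E, Std-B): VendorX can switch to Std-E (53 → 73). Not NE.
(Std-D, Std-E, Std-C): VendorY can switch to Std-D (34 → 85). Not NE.
(Std-E, Std-D, Std-B): VendorX can switch to Std-D (14 → 72). Not NE.
(Std-E, Std-D, Std-C): VendorX can switch to Std-D (16 → 39). Not NE.
(Std-E, Std-E, Std-B): VendorY can switch to Std-D (21 → 47). Not NE.
(The remaining 1 profile has a profitable deviation by the same check.)

(Std-D, Std-D, Std-C)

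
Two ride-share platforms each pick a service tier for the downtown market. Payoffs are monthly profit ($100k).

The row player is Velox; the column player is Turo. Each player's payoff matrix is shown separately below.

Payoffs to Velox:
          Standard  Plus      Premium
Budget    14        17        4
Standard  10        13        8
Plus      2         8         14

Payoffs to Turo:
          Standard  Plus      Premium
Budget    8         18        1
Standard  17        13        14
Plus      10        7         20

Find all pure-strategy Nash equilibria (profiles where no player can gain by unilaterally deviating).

The pure Nash equilibria are (Budget, Plus); (Plus, Premium).

Check each profile: it is a Nash equilibrium iff no player can strictly gain by switching unilaterally.
(Budget, Standard): Turo can switch to Plus (8 → 18). Not NE.
(Budget, Plus): Velox gets 17, best alternative 13; Turo gets 18, best alternative 8. No profitable deviation — NE.
(Budget, Premium): Velox can switch to Standard (4 → 8). Not NE.
(Standard, Standard): Velox can switch to Budget (10 → 14). Not NE.
(Standard, Plus): Velox can switch to Budget (13 → 17). Not NE.
(Standard, Premium): Velox can switch to Plus (8 → 14). Not NE.
(Plus, Standard): Velox can switch to Budget (2 → 14). Not NE.
(Plus, Premium): Velox gets 14, best alternative 8; Turo gets 20, best alternative 10. No profitable deviation — NE.
(The remaining 1 profile has a profitable deviation by the same check.)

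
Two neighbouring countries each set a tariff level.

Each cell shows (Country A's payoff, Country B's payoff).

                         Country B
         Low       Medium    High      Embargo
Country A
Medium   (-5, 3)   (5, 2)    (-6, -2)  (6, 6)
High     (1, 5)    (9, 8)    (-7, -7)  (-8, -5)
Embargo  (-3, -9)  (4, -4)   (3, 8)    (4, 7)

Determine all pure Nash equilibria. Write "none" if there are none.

Mark each player's best response to every combination of opponents' strategies; a profile where every player is best-responding is a pure Nash equilibrium.
Country A against Low: payoffs -5, 1, -3 → best response High.
Country A against Medium: payoffs 5, 9, 4 → best response High.
Country A against High: payoffs -6, -7, 3 → best response Embargo.
Country A against Embargo: payoffs 6, -8, 4 → best response Medium.
Country B against Medium: payoffs 3, 2, -2, 6 → best response Embargo.
Country B against High: payoffs 5, 8, -7, -5 → best response Medium.
Country B against Embargo: payoffs -9, -4, 8, 7 → best response High.
Mutual best responses: (Medium, Embargo); (High, Medium); (Embargo, High).

Pure-strategy Nash equilibria: (Medium, Embargo) and (High, Medium) and (Embargo, High)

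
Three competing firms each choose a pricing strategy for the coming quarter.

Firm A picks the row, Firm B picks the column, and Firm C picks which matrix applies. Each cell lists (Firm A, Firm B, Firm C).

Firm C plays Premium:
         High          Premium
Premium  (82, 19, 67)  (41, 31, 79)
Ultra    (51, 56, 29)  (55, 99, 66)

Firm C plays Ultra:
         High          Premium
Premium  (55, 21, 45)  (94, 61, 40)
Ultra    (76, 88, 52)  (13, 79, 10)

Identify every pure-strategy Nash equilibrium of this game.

(Ultra, High, Ultra); (Ultra, Premium, Premium)

(Premium, High, Premium): Firm B can switch to Premium (19 → 31). Not NE.
(Premium, High, Ultra): Firm A can switch to Ultra (55 → 76). Not NE.
(Premium, Premium, Premium): Firm A can switch to Ultra (41 → 55). Not NE.
(Premium, Premium, Ultra): Firm C can switch to Premium (40 → 79). Not NE.
(Ultra, High, Premium): Firm A can switch to Premium (51 → 82). Not NE.
(Ultra, High, Ultra): Firm A gets 76, best alternative 55; Firm B gets 88, best alternative 79; Firm C gets 52, best alternative 29. No profitable deviation — NE.
(Ultra, Premium, Premium): Firm A gets 55, best alternative 41; Firm B gets 99, best alternative 56; Firm C gets 66, best alternative 10. No profitable deviation — NE.
(Ultra, Premium, Ultra): Firm A can switch to Premium (13 → 94). Not NE.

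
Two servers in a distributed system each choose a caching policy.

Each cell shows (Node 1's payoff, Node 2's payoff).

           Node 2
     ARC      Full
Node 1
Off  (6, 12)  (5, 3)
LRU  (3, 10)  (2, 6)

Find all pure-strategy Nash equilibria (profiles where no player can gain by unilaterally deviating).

(Off, ARC): Node 1 gets 6, best alternative 3; Node 2 gets 12, best alternative 3. No profitable deviation — NE.
(Off, Full): Node 2 can switch to ARC (3 → 12). Not NE.
(LRU, ARC): Node 1 can switch to Off (3 → 6). Not NE.
(LRU, Full): Node 1 can switch to Off (2 → 5). Not NE.

The unique pure-strategy Nash equilibrium is (Off, ARC).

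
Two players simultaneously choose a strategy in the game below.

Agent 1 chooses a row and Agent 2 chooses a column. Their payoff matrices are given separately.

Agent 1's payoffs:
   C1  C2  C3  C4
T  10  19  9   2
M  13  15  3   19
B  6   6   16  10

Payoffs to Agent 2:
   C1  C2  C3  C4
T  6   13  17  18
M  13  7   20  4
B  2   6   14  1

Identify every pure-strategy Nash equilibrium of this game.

The unique pure-strategy Nash equilibrium is (B, C3).

(T, C1): Agent 1 can switch to M (10 → 13). Not NE.
(T, C2): Agent 2 can switch to C3 (13 → 17). Not NE.
(T, C3): Agent 1 can switch to B (9 → 16). Not NE.
(T, C4): Agent 1 can switch to M (2 → 19). Not NE.
(M, C1): Agent 2 can switch to C3 (13 → 20). Not NE.
(M, C2): Agent 1 can switch to T (15 → 19). Not NE.
(M, C3): Agent 1 can switch to T (3 → 9). Not NE.
(M, C4): Agent 2 can switch to C1 (4 → 13). Not NE.
(B, C1): Agent 1 can switch to T (6 → 10). Not NE.
(B, C2): Agent 1 can switch to T (6 → 19). Not NE.
(B, C3): Agent 1 gets 16, best alternative 9; Agent 2 gets 14, best alternative 6. No profitable deviation — NE.
(B, C4): Agent 1 can switch to M (10 → 19). Not NE.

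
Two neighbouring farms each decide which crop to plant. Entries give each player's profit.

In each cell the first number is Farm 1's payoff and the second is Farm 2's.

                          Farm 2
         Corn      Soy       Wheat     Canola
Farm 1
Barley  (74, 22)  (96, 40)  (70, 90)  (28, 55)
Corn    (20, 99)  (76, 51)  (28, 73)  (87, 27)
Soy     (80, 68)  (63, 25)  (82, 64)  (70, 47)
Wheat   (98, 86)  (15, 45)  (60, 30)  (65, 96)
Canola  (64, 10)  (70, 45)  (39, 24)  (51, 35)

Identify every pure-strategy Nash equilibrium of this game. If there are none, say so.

(Barley, Corn): Farm 1 can switch to Soy (74 → 80). Not NE.
(Barley, Soy): Farm 2 can switch to Wheat (40 → 90). Not NE.
(Barley, Wheat): Farm 1 can switch to Soy (70 → 82). Not NE.
(Barley, Canola): Farm 1 can switch to Corn (28 → 87). Not NE.
(Corn, Corn): Farm 1 can switch to Barley (20 → 74). Not NE.
(Corn, Soy): Farm 1 can switch to Barley (76 → 96). Not NE.
(Corn, Wheat): Farm 1 can switch to Barley (28 → 70). Not NE.
(Corn, Canola): Farm 2 can switch to Corn (27 → 99). Not NE.
(The remaining 12 profiles each have a profitable deviation by the same check.)

This game has no pure Nash equilibrium.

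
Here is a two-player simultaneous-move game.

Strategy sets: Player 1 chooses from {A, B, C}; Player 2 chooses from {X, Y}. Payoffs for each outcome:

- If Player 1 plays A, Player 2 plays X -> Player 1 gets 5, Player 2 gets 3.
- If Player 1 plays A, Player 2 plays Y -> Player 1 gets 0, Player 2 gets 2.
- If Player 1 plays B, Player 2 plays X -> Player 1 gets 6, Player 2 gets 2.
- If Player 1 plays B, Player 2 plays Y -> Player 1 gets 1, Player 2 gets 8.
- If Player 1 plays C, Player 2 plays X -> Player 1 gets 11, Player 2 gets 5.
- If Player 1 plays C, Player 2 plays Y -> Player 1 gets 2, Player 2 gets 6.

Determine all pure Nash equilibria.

Mark each player's best response to every combination of opponents' strategies; a profile where every player is best-responding is a pure Nash equilibrium.
Player 1 against X: payoffs 5, 6, 11 → best response C.
Player 1 against Y: payoffs 0, 1, 2 → best response C.
Player 2 against A: payoffs 3, 2 → best response X.
Player 2 against B: payoffs 2, 8 → best response Y.
Player 2 against C: payoffs 5, 6 → best response Y.
Mutual best responses: (C, Y).

The unique pure-strategy Nash equilibrium is (C, Y).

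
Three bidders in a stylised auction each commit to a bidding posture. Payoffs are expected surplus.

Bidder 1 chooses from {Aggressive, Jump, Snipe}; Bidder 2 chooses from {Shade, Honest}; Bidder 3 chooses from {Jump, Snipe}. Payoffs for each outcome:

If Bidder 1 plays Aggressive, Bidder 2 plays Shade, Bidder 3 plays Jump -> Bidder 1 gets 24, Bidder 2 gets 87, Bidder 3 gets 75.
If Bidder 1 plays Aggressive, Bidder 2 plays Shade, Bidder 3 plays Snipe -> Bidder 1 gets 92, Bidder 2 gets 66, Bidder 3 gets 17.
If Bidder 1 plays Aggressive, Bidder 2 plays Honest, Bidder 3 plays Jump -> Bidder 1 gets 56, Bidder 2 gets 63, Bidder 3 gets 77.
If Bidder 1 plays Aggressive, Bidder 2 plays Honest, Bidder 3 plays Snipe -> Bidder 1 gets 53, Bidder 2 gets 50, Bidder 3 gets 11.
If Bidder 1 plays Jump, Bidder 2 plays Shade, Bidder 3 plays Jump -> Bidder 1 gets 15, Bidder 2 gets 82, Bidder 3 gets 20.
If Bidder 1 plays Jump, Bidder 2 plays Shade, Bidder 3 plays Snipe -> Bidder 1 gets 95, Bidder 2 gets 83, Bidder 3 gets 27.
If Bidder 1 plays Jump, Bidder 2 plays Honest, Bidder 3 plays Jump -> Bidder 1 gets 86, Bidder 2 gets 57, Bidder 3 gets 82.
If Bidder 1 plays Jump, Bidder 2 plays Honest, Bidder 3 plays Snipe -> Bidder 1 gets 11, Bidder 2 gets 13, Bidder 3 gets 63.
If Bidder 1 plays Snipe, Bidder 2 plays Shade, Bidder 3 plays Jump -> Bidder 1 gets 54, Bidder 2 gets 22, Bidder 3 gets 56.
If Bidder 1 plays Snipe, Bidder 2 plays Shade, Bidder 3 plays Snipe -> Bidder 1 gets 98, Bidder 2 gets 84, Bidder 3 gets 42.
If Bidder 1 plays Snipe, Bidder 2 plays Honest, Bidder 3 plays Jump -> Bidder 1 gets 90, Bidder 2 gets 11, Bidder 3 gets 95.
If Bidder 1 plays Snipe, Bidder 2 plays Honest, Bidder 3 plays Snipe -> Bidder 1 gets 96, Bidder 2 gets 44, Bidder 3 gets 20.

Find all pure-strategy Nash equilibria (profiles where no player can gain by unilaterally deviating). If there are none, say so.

Bidder 1 against (Shade, Jump): payoffs 24, 15, 54 → best response Snipe.
Bidder 1 against (Shade, Snipe): payoffs 92, 95, 98 → best response Snipe.
Bidder 1 against (Honest, Jump): payoffs 56, 86, 90 → best response Snipe.
Bidder 1 against (Honest, Snipe): payoffs 53, 11, 96 → best response Snipe.
Bidder 2 against (Aggressive, Jump): payoffs 87, 63 → best response Shade.
Bidder 2 against (Aggressive, Snipe): payoffs 66, 50 → best response Shade.
Bidder 2 against (Jump, Jump): payoffs 82, 57 → best response Shade.
Bidder 2 against (Jump, Snipe): payoffs 83, 13 → best response Shade.
Bidder 2 against (Snipe, Jump): payoffs 22, 11 → best response Shade.
Bidder 2 against (Snipe, Snipe): payoffs 84, 44 → best response Shade.
Bidder 3 against (Aggressive, Shade): payoffs 75, 17 → best response Jump.
Bidder 3 against (Aggressive, Honest): payoffs 77, 11 → best response Jump.
Bidder 3 against (Jump, Shade): payoffs 20, 27 → best response Snipe.
Bidder 3 against (Jump, Honest): payoffs 82, 63 → best response Jump.
Bidder 3 against (Snipe, Shade): payoffs 56, 42 → best response Jump.
Bidder 3 against (Snipe, Honest): payoffs 95, 20 → best response Jump.
Mutual best responses: (Snipe, Shade, Jump).

(Snipe, Shade, Jump)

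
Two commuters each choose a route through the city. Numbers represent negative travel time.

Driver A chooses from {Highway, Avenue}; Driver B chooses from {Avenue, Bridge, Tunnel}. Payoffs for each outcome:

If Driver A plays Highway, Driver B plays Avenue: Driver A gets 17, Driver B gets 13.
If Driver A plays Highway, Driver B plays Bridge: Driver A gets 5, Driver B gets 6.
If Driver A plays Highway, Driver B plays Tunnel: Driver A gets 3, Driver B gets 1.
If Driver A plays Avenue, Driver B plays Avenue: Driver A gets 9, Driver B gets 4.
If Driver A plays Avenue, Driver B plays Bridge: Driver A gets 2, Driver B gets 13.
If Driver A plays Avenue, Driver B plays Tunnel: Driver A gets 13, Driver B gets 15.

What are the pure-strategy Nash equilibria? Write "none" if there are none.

(Highway, Avenue): Driver A gets 17, best alternative 9; Driver B gets 13, best alternative 6. No profitable deviation — NE.
(Highway, Bridge): Driver B can switch to Avenue (6 → 13). Not NE.
(Highway, Tunnel): Driver A can switch to Avenue (3 → 13). Not NE.
(Avenue, Avenue): Driver A can switch to Highway (9 → 17). Not NE.
(Avenue, Bridge): Driver A can switch to Highway (2 → 5). Not NE.
(Avenue, Tunnel): Driver A gets 13, best alternative 3; Driver B gets 15, best alternative 13. No profitable deviation — NE.

The pure Nash equilibria are (Highway, Avenue); (Avenue, Tunnel).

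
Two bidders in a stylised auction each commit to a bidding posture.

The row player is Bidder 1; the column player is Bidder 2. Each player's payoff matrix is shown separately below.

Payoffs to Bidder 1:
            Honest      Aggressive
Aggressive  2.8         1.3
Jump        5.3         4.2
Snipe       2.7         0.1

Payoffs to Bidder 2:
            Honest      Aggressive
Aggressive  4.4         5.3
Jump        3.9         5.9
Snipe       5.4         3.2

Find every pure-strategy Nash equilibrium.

The unique pure-strategy Nash equilibrium is (Jump, Aggressive).

Mark each player's best response to every combination of opponents' strategies; a profile where every player is best-responding is a pure Nash equilibrium.
Bidder 1 against Honest: payoffs 2.8, 5.3, 2.7 → best response Jump.
Bidder 1 against Aggressive: payoffs 1.3, 4.2, 0.1 → best response Jump.
Bidder 2 against Aggressive: payoffs 4.4, 5.3 → best response Aggressive.
Bidder 2 against Jump: payoffs 3.9, 5.9 → best response Aggressive.
Bidder 2 against Snipe: payoffs 5.4, 3.2 → best response Honest.
Mutual best responses: (Jump, Aggressive).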